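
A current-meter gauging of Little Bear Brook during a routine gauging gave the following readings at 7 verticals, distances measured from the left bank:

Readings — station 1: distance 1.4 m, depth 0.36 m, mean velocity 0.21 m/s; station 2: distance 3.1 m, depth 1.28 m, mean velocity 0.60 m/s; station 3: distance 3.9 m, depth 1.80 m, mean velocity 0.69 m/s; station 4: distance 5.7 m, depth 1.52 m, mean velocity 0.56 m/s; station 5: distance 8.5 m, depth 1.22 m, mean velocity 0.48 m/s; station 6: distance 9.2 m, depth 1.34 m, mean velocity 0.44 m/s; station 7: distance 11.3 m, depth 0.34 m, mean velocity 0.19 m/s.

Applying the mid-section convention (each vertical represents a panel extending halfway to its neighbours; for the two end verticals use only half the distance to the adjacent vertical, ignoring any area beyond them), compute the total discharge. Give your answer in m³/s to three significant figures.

w_1 = (3.1 − 1.4)/2 = 0.85 m; q_1 = 0.21 × 0.36 × 0.85 = 0.06426 m³/s
w_2 = (3.9 − 1.4)/2 = 1.25 m; q_2 = 0.60 × 1.28 × 1.25 = 0.9600 m³/s
w_3 = (5.7 − 3.1)/2 = 1.3 m; q_3 = 0.69 × 1.80 × 1.3 = 1.615 m³/s
w_4 = (8.5 − 3.9)/2 = 2.3 m; q_4 = 0.56 × 1.52 × 2.3 = 1.958 m³/s
w_5 = (9.2 − 5.7)/2 = 1.75 m; q_5 = 0.48 × 1.22 × 1.75 = 1.025 m³/s
w_6 = (11.3 − 8.5)/2 = 1.4 m; q_6 = 0.44 × 1.34 × 1.4 = 0.8254 m³/s
w_7 = (11.3 − 9.2)/2 = 1.05 m; q_7 = 0.19 × 0.34 × 1.05 = 0.06783 m³/s
Q = Σ qᵢ = 6.515 m³/s

6.51 m³/s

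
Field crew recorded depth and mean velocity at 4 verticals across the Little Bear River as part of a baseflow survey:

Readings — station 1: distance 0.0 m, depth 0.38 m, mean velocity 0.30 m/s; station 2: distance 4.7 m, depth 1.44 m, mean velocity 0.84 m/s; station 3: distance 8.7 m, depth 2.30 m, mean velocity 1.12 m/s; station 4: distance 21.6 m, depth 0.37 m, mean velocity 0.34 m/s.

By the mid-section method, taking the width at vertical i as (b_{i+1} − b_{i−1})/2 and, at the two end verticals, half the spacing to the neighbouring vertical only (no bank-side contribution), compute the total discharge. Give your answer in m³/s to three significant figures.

28.1 m³/s

w_1 = (4.7 − 0.0)/2 = 2.35 m; q_1 = 0.30 × 0.38 × 2.35 = 0.2679 m³/s
w_2 = (8.7 − 0.0)/2 = 4.35 m; q_2 = 0.84 × 1.44 × 4.35 = 5.262 m³/s
w_3 = (21.6 − 4.7)/2 = 8.45 m; q_3 = 1.12 × 2.30 × 8.45 = 21.77 m³/s
w_4 = (21.6 − 8.7)/2 = 6.45 m; q_4 = 0.34 × 0.37 × 6.45 = 0.8114 m³/s
Q = Σ qᵢ = 28.11 m³/s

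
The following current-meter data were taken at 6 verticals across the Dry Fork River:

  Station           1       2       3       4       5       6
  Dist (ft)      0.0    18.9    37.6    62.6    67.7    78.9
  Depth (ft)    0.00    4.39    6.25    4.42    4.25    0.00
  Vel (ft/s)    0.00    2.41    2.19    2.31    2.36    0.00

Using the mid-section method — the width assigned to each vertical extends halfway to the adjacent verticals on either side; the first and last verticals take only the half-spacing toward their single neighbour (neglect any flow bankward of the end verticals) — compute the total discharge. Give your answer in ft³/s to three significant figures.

733 ft³/s

w_2 = (37.6 − 0.0)/2 = 18.8 ft; q_2 = 2.41 × 4.39 × 18.8 = 198.9 ft³/s
w_3 = (62.6 − 18.9)/2 = 21.85 ft; q_3 = 2.19 × 6.25 × 21.85 = 299.1 ft³/s
w_4 = (67.7 − 37.6)/2 = 15.05 ft; q_4 = 2.31 × 4.42 × 15.05 = 153.7 ft³/s
w_5 = (78.9 − 62.6)/2 = 8.15 ft; q_5 = 2.36 × 4.25 × 8.15 = 81.74 ft³/s
Stations 1, 6 contribute zero (depth or velocity is 0).
Q = Σ qᵢ = 733.4 ft³/s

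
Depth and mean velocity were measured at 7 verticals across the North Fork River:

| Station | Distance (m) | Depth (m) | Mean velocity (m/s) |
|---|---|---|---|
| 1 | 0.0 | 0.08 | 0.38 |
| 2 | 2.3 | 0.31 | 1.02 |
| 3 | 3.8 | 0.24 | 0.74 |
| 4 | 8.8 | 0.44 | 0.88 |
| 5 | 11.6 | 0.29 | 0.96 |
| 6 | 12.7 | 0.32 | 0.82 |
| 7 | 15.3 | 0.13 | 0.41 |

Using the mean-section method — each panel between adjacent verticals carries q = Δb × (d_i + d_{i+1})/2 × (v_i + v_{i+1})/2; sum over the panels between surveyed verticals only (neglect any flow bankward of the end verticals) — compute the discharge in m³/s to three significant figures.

3.65 m³/s

Panel 1-2: Δb = 2.3 m, d̄ = (0.08+0.31)/2 = 0.195, v̄ = (0.38+1.02)/2 = 0.7 → q = 2.3×0.195×0.7 = 0.3140 m³/s
Panel 2-3: Δb = 1.5 m, d̄ = (0.31+0.24)/2 = 0.275, v̄ = (1.02+0.74)/2 = 0.88 → q = 1.5×0.275×0.88 = 0.3630 m³/s
Panel 3-4: Δb = 5 m, d̄ = (0.24+0.44)/2 = 0.34, v̄ = (0.74+0.88)/2 = 0.81 → q = 5×0.34×0.81 = 1.377 m³/s
Panel 4-5: Δb = 2.8 m, d̄ = (0.44+0.29)/2 = 0.365, v̄ = (0.88+0.96)/2 = 0.92 → q = 2.8×0.365×0.92 = 0.9402 m³/s
Panel 5-6: Δb = 1.1 m, d̄ = (0.29+0.32)/2 = 0.305, v̄ = (0.96+0.82)/2 = 0.89 → q = 1.1×0.305×0.89 = 0.2986 m³/s
Panel 6-7: Δb = 2.6 m, d̄ = (0.32+0.13)/2 = 0.225, v̄ = (0.82+0.41)/2 = 0.615 → q = 2.6×0.225×0.615 = 0.3598 m³/s
Q = Σ q = 3.653 m³/s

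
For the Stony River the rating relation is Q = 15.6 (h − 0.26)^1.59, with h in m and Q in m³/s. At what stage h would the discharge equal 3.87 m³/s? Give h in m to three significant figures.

0.676 m

h − h₀ = (Q/C)^(1/b) = (3.87/15.6)^(1/1.59) = 0.4161 m
h = 0.26 + 0.4161 = 0.6761 m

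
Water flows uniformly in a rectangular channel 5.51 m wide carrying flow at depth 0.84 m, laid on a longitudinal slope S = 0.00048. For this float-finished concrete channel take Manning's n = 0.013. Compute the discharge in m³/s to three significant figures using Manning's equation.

A = b·y = 5.51 × 0.84 = 4.628 m²
P = b + 2y = 5.51 + 2×0.84 = 7.190 m
R = A/P = 4.628/7.190 = 0.6437 m
Q = (1/n)·A·R^(2/3)·S^(1/2) = (1/0.013) × 4.628 × 0.6437^(2/3) × 0.00048^(1/2) = 5.815 m³/s

5.82 m³/s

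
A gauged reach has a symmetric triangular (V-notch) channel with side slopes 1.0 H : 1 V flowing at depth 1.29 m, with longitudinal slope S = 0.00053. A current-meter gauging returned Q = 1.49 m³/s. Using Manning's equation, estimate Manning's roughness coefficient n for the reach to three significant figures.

0.0152

A = z·y² = 1.0×1.29² = 1.664 m²
P = 2y√(1+z²) = 2×1.29×√(1+1.0²) = 3.649 m
R = A/P = 1.664/3.649 = 0.4561 m
n = (1/Q)·A·R^(2/3)·S^(1/2) = (1/1.49) × 1.664 × 0.5925 × 0.02302 = 0.01523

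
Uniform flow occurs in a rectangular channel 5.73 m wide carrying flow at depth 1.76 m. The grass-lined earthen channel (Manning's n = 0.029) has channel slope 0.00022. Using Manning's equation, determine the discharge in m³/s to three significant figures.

5.46 m³/s

A = b·y = 5.73 × 1.76 = 10.08 m²
P = b + 2y = 5.73 + 2×1.76 = 9.250 m
R = A/P = 10.08/9.250 = 1.090 m
Q = (1/n)·A·R^(2/3)·S^(1/2) = (1/0.029) × 10.08 × 1.090^(2/3) × 0.00022^(1/2) = 5.464 m³/s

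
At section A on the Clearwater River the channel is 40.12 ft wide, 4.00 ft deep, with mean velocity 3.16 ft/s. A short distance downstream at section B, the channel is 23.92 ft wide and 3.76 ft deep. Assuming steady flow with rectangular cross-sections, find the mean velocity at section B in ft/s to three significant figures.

5.64 ft/s

Q = A₁V₁ = (40.12×4.00) × 3.16 = 507.1 ft³/s
A₂ = 23.92 × 3.76 = 89.94 ft²
V₂ = Q/A₂ = 507.1/89.94 = 5.638 ft/s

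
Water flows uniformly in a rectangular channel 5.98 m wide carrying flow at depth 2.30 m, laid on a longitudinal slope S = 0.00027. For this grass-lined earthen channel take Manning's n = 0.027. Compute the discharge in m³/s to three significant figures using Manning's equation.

A = b·y = 5.98 × 2.30 = 13.75 m²
P = b + 2y = 5.98 + 2×2.30 = 10.58 m
R = A/P = 13.75/10.58 = 1.300 m
Q = (1/n)·A·R^(2/3)·S^(1/2) = (1/0.027) × 13.75 × 1.300^(2/3) × 0.00027^(1/2) = 9.970 m³/s

9.97 m³/s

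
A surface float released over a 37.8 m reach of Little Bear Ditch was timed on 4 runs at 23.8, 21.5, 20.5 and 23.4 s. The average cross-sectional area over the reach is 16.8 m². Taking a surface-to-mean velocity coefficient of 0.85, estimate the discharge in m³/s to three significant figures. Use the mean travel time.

24.2 m³/s

t̄ = (23.8 + 21.5 + 20.5 + 23.4) / 4 = 22.3 s
v_surface = L / t̄ = 37.8 / 22.3 = 1.695 m/s
v_mean = 0.85 × 1.695 = 1.441 m/s
Q = A × v_mean = 16.8 × 1.441 = 24.21 m³/s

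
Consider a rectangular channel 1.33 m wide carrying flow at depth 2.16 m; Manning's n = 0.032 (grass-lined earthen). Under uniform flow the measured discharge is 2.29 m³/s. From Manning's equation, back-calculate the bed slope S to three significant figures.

0.00160

A = b·y = 1.33 × 2.16 = 2.873 m²
P = b + 2y = 1.33 + 2×2.16 = 5.650 m
R = A/P = 2.873/5.650 = 0.5085 m
S = (Q·n / (1·A·R^(2/3)))² = (2.29×0.032 / (1×2.873×0.6370))² = 0.001603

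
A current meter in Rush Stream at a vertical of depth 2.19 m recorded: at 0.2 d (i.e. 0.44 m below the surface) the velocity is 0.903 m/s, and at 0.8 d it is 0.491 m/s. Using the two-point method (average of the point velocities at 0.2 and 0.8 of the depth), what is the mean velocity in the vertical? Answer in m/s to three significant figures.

v̄ = (0.903 + 0.491) / 2 = 0.6970 m/s

0.697 m/s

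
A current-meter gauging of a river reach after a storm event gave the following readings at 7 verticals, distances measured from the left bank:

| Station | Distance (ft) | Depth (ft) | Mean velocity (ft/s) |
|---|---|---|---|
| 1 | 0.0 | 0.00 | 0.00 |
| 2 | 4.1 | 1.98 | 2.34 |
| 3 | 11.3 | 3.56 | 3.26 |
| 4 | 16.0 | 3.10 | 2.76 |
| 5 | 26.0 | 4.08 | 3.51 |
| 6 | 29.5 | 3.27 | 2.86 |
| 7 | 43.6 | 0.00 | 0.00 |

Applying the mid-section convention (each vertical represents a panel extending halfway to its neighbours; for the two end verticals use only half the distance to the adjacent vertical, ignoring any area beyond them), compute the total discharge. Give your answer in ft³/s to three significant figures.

337 ft³/s

w_2 = (11.3 − 0.0)/2 = 5.65 ft; q_2 = 2.34 × 1.98 × 5.65 = 26.18 ft³/s
w_3 = (16.0 − 4.1)/2 = 5.95 ft; q_3 = 3.26 × 3.56 × 5.95 = 69.05 ft³/s
w_4 = (26.0 − 11.3)/2 = 7.35 ft; q_4 = 2.76 × 3.10 × 7.35 = 62.89 ft³/s
w_5 = (29.5 − 16.0)/2 = 6.75 ft; q_5 = 3.51 × 4.08 × 6.75 = 96.67 ft³/s
w_6 = (43.6 − 26.0)/2 = 8.8 ft; q_6 = 2.86 × 3.27 × 8.8 = 82.30 ft³/s
Stations 1, 7 contribute zero (depth or velocity is 0).
Q = Σ qᵢ = 337.1 ft³/s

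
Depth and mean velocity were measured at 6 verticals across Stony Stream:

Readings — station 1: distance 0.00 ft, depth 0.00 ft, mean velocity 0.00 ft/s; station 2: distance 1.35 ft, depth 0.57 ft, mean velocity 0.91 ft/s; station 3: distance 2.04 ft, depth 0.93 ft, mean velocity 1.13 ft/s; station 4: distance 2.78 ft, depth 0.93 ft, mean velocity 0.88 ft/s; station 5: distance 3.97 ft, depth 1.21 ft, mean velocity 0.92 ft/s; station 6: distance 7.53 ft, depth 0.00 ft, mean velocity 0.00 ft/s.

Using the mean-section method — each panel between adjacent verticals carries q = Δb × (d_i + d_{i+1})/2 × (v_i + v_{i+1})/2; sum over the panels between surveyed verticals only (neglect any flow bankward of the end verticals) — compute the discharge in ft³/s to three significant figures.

3.53 ft³/s

Panel 1-2: Δb = 1.35 ft, d̄ = (0.00+0.57)/2 = 0.285, v̄ = (0.00+0.91)/2 = 0.455 → q = 1.35×0.285×0.455 = 0.1751 ft³/s
Panel 2-3: Δb = 0.69 ft, d̄ = (0.57+0.93)/2 = 0.75, v̄ = (0.91+1.13)/2 = 1.02 → q = 0.69×0.75×1.02 = 0.5279 ft³/s
Panel 3-4: Δb = 0.74 ft, d̄ = (0.93+0.93)/2 = 0.93, v̄ = (1.13+0.88)/2 = 1.005 → q = 0.74×0.93×1.005 = 0.6916 ft³/s
Panel 4-5: Δb = 1.19 ft, d̄ = (0.93+1.21)/2 = 1.07, v̄ = (0.88+0.92)/2 = 0.9 → q = 1.19×1.07×0.9 = 1.146 ft³/s
Panel 5-6: Δb = 3.56 ft, d̄ = (1.21+0.00)/2 = 0.605, v̄ = (0.92+0.00)/2 = 0.46 → q = 3.56×0.605×0.46 = 0.9907 ft³/s
Q = Σ q = 3.531 ft³/s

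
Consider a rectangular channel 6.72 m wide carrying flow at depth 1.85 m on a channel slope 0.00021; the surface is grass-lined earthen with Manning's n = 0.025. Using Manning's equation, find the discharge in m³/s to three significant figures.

A = b·y = 6.72 × 1.85 = 12.43 m²
P = b + 2y = 6.72 + 2×1.85 = 10.42 m
R = A/P = 12.43/10.42 = 1.193 m
Q = (1/n)·A·R^(2/3)·S^(1/2) = (1/0.025) × 12.43 × 1.193^(2/3) × 0.00021^(1/2) = 8.106 m³/s

8.11 m³/s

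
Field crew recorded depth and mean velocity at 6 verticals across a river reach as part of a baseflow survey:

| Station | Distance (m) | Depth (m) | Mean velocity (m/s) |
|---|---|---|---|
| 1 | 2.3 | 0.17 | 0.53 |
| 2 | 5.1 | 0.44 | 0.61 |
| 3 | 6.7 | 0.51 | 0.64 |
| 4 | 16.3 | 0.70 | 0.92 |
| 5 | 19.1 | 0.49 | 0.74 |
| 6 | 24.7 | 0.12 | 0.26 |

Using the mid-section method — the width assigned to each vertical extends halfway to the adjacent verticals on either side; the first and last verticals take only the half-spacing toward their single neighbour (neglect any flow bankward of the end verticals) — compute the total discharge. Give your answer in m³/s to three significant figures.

w_1 = (5.1 − 2.3)/2 = 1.4 m; q_1 = 0.53 × 0.17 × 1.4 = 0.1261 m³/s
w_2 = (6.7 − 2.3)/2 = 2.2 m; q_2 = 0.61 × 0.44 × 2.2 = 0.5905 m³/s
w_3 = (16.3 − 5.1)/2 = 5.6 m; q_3 = 0.64 × 0.51 × 5.6 = 1.828 m³/s
w_4 = (19.1 − 6.7)/2 = 6.2 m; q_4 = 0.92 × 0.70 × 6.2 = 3.993 m³/s
w_5 = (24.7 − 16.3)/2 = 4.2 m; q_5 = 0.74 × 0.49 × 4.2 = 1.523 m³/s
w_6 = (24.7 − 19.1)/2 = 2.8 m; q_6 = 0.26 × 0.12 × 2.8 = 0.08736 m³/s
Q = Σ qᵢ = 8.148 m³/s

8.15 m³/s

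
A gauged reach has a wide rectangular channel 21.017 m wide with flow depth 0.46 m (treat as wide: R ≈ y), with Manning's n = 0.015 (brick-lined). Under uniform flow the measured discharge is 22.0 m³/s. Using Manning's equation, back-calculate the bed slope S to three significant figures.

0.00328

A = b·y = 21.017 × 0.46 = 9.668 m²
Wide channel: R ≈ y = 0.46 m
S = (Q·n / (1·A·R^(2/3)))² = (22.0×0.015 / (1×9.668×0.5959))² = 0.003281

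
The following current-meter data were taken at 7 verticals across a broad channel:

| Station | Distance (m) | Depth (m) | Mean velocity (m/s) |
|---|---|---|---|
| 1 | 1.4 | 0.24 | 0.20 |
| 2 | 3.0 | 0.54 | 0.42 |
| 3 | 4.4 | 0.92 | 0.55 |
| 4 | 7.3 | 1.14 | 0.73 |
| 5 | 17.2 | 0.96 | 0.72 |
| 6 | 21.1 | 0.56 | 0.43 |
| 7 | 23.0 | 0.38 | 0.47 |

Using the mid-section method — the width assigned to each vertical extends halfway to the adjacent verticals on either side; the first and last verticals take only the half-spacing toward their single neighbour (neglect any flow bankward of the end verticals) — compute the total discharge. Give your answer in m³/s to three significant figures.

12.4 m³/s

w_1 = (3.0 − 1.4)/2 = 0.8 m; q_1 = 0.20 × 0.24 × 0.8 = 0.03840 m³/s
w_2 = (4.4 − 1.4)/2 = 1.5 m; q_2 = 0.42 × 0.54 × 1.5 = 0.3402 m³/s
w_3 = (7.3 − 3.0)/2 = 2.15 m; q_3 = 0.55 × 0.92 × 2.15 = 1.088 m³/s
w_4 = (17.2 − 4.4)/2 = 6.4 m; q_4 = 0.73 × 1.14 × 6.4 = 5.326 m³/s
w_5 = (21.1 − 7.3)/2 = 6.9 m; q_5 = 0.72 × 0.96 × 6.9 = 4.769 m³/s
w_6 = (23.0 − 17.2)/2 = 2.9 m; q_6 = 0.43 × 0.56 × 2.9 = 0.6983 m³/s
w_7 = (23.0 − 21.1)/2 = 0.95 m; q_7 = 0.47 × 0.38 × 0.95 = 0.1697 m³/s
Q = Σ qᵢ = 12.43 m³/s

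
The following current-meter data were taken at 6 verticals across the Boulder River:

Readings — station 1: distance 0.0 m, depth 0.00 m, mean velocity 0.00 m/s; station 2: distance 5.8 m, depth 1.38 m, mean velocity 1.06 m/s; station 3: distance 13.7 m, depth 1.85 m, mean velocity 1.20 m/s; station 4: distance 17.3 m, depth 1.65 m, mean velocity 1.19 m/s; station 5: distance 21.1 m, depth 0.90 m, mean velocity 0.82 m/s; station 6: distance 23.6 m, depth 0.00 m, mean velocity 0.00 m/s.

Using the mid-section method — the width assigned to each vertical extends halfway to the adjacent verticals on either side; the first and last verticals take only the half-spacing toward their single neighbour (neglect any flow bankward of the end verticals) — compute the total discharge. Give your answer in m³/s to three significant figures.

w_2 = (13.7 − 0.0)/2 = 6.85 m; q_2 = 1.06 × 1.38 × 6.85 = 10.02 m³/s
w_3 = (17.3 − 5.8)/2 = 5.75 m; q_3 = 1.20 × 1.85 × 5.75 = 12.77 m³/s
w_4 = (21.1 − 13.7)/2 = 3.7 m; q_4 = 1.19 × 1.65 × 3.7 = 7.265 m³/s
w_5 = (23.6 − 17.3)/2 = 3.15 m; q_5 = 0.82 × 0.90 × 3.15 = 2.325 m³/s
Stations 1, 6 contribute zero (depth or velocity is 0).
Q = Σ qᵢ = 32.37 m³/s

32.4 m³/s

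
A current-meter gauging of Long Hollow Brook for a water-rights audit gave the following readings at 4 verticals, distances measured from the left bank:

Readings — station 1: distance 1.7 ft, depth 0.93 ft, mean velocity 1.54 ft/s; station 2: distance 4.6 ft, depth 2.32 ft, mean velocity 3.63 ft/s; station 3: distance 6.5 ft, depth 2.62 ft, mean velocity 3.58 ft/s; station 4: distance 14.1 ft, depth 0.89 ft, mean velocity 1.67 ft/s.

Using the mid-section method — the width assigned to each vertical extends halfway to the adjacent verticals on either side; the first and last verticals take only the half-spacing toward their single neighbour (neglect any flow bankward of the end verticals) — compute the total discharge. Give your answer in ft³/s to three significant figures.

w_1 = (4.6 − 1.7)/2 = 1.45 ft; q_1 = 1.54 × 0.93 × 1.45 = 2.077 ft³/s
w_2 = (6.5 − 1.7)/2 = 2.4 ft; q_2 = 3.63 × 2.32 × 2.4 = 20.21 ft³/s
w_3 = (14.1 − 4.6)/2 = 4.75 ft; q_3 = 3.58 × 2.62 × 4.75 = 44.55 ft³/s
w_4 = (14.1 − 6.5)/2 = 3.8 ft; q_4 = 1.67 × 0.89 × 3.8 = 5.648 ft³/s
Q = Σ qᵢ = 72.49 ft³/s

72.5 ft³/s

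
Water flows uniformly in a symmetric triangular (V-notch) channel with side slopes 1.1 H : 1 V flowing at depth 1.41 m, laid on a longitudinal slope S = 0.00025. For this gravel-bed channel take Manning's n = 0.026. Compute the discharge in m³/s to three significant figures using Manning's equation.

0.862 m³/s

A = z·y² = 1.1×1.41² = 2.187 m²
P = 2y√(1+z²) = 2×1.41×√(1+1.1²) = 4.192 m
R = A/P = 2.187/4.192 = 0.5217 m
Q = (1/n)·A·R^(2/3)·S^(1/2) = (1/0.026) × 2.187 × 0.5217^(2/3) × 0.00025^(1/2) = 0.8618 m³/s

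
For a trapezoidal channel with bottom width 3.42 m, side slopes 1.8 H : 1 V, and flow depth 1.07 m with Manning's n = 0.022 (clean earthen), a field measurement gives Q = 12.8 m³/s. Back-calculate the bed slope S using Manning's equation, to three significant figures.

0.00368

A = (b + z·y)·y = (3.42 + 1.8×1.07)×1.07 = 5.720 m²
P = b + 2y√(1+z²) = 3.42 + 2×1.07×√(1+1.8²) = 7.827 m
R = A/P = 5.720/7.827 = 0.7309 m
S = (Q·n / (1·A·R^(2/3)))² = (12.8×0.022 / (1×5.720×0.8114))² = 0.003681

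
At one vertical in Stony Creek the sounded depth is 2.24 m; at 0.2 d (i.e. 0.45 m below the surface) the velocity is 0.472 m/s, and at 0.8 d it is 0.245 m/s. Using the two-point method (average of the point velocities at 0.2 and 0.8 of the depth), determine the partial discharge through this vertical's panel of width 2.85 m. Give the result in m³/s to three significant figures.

2.29 m³/s

v̄ = (0.472 + 0.245) / 2 = 0.3585 m/s
q = v̄ × d × w = 0.3585 × 2.24 × 2.85 = 2.289 m³/s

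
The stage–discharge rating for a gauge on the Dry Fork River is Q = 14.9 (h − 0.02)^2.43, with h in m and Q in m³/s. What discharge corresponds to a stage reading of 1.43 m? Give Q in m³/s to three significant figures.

Q = 14.9 × (1.43 − 0.02)^2.43 = 14.9 × 1.41^2.43 = 34.34 m³/s

34.3 m³/s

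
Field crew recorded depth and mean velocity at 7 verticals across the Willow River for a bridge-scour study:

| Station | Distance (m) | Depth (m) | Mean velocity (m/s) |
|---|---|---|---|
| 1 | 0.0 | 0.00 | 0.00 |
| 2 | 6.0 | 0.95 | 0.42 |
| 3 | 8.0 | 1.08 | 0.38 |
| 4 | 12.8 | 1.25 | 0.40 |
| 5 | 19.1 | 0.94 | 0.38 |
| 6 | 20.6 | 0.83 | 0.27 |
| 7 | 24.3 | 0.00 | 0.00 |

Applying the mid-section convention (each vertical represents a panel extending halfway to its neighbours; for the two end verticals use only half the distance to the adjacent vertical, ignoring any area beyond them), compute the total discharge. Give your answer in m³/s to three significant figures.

7.74 m³/s

w_2 = (8.0 − 0.0)/2 = 4 m; q_2 = 0.42 × 0.95 × 4 = 1.596 m³/s
w_3 = (12.8 − 6.0)/2 = 3.4 m; q_3 = 0.38 × 1.08 × 3.4 = 1.395 m³/s
w_4 = (19.1 − 8.0)/2 = 5.55 m; q_4 = 0.40 × 1.25 × 5.55 = 2.775 m³/s
w_5 = (20.6 − 12.8)/2 = 3.9 m; q_5 = 0.38 × 0.94 × 3.9 = 1.393 m³/s
w_6 = (24.3 − 19.1)/2 = 2.6 m; q_6 = 0.27 × 0.83 × 2.6 = 0.5827 m³/s
Stations 1, 7 contribute zero (depth or velocity is 0).
Q = Σ qᵢ = 7.742 m³/s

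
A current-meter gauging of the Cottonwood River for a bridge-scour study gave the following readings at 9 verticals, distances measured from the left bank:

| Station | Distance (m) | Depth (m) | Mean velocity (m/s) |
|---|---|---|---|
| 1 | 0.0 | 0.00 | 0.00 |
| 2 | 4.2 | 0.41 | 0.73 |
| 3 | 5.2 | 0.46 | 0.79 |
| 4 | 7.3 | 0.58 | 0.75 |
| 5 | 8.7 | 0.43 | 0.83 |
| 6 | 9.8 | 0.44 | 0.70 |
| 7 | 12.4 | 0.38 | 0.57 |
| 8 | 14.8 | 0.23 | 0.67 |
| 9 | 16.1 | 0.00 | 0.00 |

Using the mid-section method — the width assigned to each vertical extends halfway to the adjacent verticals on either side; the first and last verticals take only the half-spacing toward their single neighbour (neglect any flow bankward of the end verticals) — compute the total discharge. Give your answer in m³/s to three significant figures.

3.95 m³/s

w_2 = (5.2 − 0.0)/2 = 2.6 m; q_2 = 0.73 × 0.41 × 2.6 = 0.7782 m³/s
w_3 = (7.3 − 4.2)/2 = 1.55 m; q_3 = 0.79 × 0.46 × 1.55 = 0.5633 m³/s
w_4 = (8.7 − 5.2)/2 = 1.75 m; q_4 = 0.75 × 0.58 × 1.75 = 0.7613 m³/s
w_5 = (9.8 − 7.3)/2 = 1.25 m; q_5 = 0.83 × 0.43 × 1.25 = 0.4461 m³/s
w_6 = (12.4 − 8.7)/2 = 1.85 m; q_6 = 0.70 × 0.44 × 1.85 = 0.5698 m³/s
w_7 = (14.8 − 9.8)/2 = 2.5 m; q_7 = 0.57 × 0.38 × 2.5 = 0.5415 m³/s
w_8 = (16.1 − 12.4)/2 = 1.85 m; q_8 = 0.67 × 0.23 × 1.85 = 0.2851 m³/s
Stations 1, 9 contribute zero (depth or velocity is 0).
Q = Σ qᵢ = 3.945 m³/s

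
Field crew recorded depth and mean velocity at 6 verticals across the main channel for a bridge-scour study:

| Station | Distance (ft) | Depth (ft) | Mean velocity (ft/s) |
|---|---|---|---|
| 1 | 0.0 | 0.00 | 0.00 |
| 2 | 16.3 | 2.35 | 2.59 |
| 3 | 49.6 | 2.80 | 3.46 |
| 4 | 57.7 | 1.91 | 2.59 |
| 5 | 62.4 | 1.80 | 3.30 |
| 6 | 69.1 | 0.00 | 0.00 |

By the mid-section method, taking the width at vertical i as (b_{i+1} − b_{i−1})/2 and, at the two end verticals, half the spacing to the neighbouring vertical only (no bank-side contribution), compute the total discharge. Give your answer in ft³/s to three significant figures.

w_2 = (49.6 − 0.0)/2 = 24.8 ft; q_2 = 2.59 × 2.35 × 24.8 = 150.9 ft³/s
w_3 = (57.7 − 16.3)/2 = 20.7 ft; q_3 = 3.46 × 2.80 × 20.7 = 200.5 ft³/s
w_4 = (62.4 − 49.6)/2 = 6.4 ft; q_4 = 2.59 × 1.91 × 6.4 = 31.66 ft³/s
w_5 = (69.1 − 57.7)/2 = 5.7 ft; q_5 = 3.30 × 1.80 × 5.7 = 33.86 ft³/s
Stations 1, 6 contribute zero (depth or velocity is 0).
Q = Σ qᵢ = 417.0 ft³/s

417 ft³/s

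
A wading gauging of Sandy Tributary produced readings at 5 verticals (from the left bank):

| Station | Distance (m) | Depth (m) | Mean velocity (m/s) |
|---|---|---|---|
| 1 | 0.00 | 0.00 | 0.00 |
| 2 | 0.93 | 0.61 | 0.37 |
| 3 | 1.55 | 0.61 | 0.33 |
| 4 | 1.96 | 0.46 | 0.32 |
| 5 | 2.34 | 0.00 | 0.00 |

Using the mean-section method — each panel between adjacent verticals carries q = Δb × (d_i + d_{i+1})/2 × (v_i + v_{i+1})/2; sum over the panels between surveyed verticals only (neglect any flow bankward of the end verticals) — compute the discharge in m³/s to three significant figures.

Panel 1-2: Δb = 0.93 m, d̄ = (0.00+0.61)/2 = 0.305, v̄ = (0.00+0.37)/2 = 0.185 → q = 0.93×0.305×0.185 = 0.05248 m³/s
Panel 2-3: Δb = 0.62 m, d̄ = (0.61+0.61)/2 = 0.61, v̄ = (0.37+0.33)/2 = 0.35 → q = 0.62×0.61×0.35 = 0.1324 m³/s
Panel 3-4: Δb = 0.41 m, d̄ = (0.61+0.46)/2 = 0.535, v̄ = (0.33+0.32)/2 = 0.325 → q = 0.41×0.535×0.325 = 0.07129 m³/s
Panel 4-5: Δb = 0.38 m, d̄ = (0.46+0.00)/2 = 0.23, v̄ = (0.32+0.00)/2 = 0.16 → q = 0.38×0.23×0.16 = 0.01398 m³/s
Q = Σ q = 0.2701 m³/s

0.270 m³/s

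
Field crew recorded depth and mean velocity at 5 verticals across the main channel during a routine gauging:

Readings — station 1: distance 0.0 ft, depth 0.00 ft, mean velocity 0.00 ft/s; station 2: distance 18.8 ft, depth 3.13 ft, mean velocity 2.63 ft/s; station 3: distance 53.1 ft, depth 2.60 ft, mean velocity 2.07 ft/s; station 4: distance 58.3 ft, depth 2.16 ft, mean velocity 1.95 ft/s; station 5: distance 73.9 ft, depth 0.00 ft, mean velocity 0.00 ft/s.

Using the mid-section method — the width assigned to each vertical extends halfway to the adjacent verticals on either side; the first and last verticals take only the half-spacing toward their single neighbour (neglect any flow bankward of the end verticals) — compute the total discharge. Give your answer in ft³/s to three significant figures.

w_2 = (53.1 − 0.0)/2 = 26.55 ft; q_2 = 2.63 × 3.13 × 26.55 = 218.6 ft³/s
w_3 = (58.3 − 18.8)/2 = 19.75 ft; q_3 = 2.07 × 2.60 × 19.75 = 106.3 ft³/s
w_4 = (73.9 − 53.1)/2 = 10.4 ft; q_4 = 1.95 × 2.16 × 10.4 = 43.80 ft³/s
Stations 1, 5 contribute zero (depth or velocity is 0).
Q = Σ qᵢ = 368.7 ft³/s

369 ft³/s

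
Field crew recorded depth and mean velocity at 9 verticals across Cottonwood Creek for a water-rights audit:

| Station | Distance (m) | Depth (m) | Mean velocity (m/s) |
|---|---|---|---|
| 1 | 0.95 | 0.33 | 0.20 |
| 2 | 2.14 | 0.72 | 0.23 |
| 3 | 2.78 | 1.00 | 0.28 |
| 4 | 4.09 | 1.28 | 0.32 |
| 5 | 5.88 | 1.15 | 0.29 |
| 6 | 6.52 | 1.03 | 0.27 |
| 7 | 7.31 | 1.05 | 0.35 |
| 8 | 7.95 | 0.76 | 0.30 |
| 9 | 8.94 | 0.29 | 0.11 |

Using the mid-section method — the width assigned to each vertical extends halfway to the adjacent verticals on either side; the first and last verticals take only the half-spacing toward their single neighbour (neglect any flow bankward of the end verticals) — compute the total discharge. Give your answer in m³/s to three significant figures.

w_1 = (2.14 − 0.95)/2 = 0.595 m; q_1 = 0.20 × 0.33 × 0.595 = 0.03927 m³/s
w_2 = (2.78 − 0.95)/2 = 0.915 m; q_2 = 0.23 × 0.72 × 0.915 = 0.1515 m³/s
w_3 = (4.09 − 2.14)/2 = 0.975 m; q_3 = 0.28 × 1.00 × 0.975 = 0.2730 m³/s
w_4 = (5.88 − 2.78)/2 = 1.55 m; q_4 = 0.32 × 1.28 × 1.55 = 0.6349 m³/s
w_5 = (6.52 − 4.09)/2 = 1.215 m; q_5 = 0.29 × 1.15 × 1.215 = 0.4052 m³/s
w_6 = (7.31 − 5.88)/2 = 0.715 m; q_6 = 0.27 × 1.03 × 0.715 = 0.1988 m³/s
w_7 = (7.95 − 6.52)/2 = 0.715 m; q_7 = 0.35 × 1.05 × 0.715 = 0.2628 m³/s
w_8 = (8.94 − 7.31)/2 = 0.815 m; q_8 = 0.30 × 0.76 × 0.815 = 0.1858 m³/s
w_9 = (8.94 − 7.95)/2 = 0.495 m; q_9 = 0.11 × 0.29 × 0.495 = 0.01579 m³/s
Q = Σ qᵢ = 2.167 m³/s

2.17 m³/s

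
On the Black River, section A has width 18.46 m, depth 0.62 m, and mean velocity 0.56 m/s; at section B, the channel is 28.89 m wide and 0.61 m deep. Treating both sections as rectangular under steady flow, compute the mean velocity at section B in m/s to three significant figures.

Q = A₁V₁ = (18.46×0.62) × 0.56 = 6.409 m³/s
A₂ = 28.89 × 0.61 = 17.62 m²
V₂ = Q/A₂ = 6.409/17.62 = 0.3637 m/s

0.364 m/s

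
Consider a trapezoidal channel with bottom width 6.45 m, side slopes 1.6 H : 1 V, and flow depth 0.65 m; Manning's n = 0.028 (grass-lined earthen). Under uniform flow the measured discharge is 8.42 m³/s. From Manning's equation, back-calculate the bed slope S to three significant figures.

0.00524

A = (b + z·y)·y = (6.45 + 1.6×0.65)×0.65 = 4.869 m²
P = b + 2y√(1+z²) = 6.45 + 2×0.65×√(1+1.6²) = 8.903 m
R = A/P = 4.869/8.903 = 0.5468 m
S = (Q·n / (1·A·R^(2/3)))² = (8.42×0.028 / (1×4.869×0.6687))² = 0.005244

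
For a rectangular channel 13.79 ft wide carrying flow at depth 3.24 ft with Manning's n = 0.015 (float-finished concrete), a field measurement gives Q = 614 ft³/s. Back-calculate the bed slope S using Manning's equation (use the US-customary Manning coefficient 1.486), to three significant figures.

A = b·y = 13.79 × 3.24 = 44.68 ft²
P = b + 2y = 13.79 + 2×3.24 = 20.27 ft
R = A/P = 44.68/20.27 = 2.204 ft
S = (Q·n / (1.486·A·R^(2/3)))² = (614×0.015 / (1.486×44.68×1.694))² = 0.006708

0.00671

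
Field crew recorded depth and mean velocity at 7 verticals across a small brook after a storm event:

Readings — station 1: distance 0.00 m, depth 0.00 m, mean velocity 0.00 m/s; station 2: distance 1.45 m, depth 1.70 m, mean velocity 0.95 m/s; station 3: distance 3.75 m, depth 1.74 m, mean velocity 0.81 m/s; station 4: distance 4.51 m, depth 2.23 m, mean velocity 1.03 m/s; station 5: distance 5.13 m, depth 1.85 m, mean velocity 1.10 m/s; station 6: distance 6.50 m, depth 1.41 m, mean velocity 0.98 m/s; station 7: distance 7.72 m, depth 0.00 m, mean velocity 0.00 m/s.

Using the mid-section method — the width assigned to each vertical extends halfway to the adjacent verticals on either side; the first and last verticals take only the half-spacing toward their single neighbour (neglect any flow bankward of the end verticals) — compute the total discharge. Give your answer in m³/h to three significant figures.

38100 m³/h

w_2 = (3.75 − 0.00)/2 = 1.875 m; q_2 = 0.95 × 1.70 × 1.875 = 3.028 m³/s
w_3 = (4.51 − 1.45)/2 = 1.53 m; q_3 = 0.81 × 1.74 × 1.53 = 2.156 m³/s
w_4 = (5.13 − 3.75)/2 = 0.69 m; q_4 = 1.03 × 2.23 × 0.69 = 1.585 m³/s
w_5 = (6.50 − 4.51)/2 = 0.995 m; q_5 = 1.10 × 1.85 × 0.995 = 2.025 m³/s
w_6 = (7.72 − 5.13)/2 = 1.295 m; q_6 = 0.98 × 1.41 × 1.295 = 1.789 m³/s
Stations 1, 7 contribute zero (depth or velocity is 0).
Q = Σ qᵢ = 10.58 m³/s
= 10.58 × 3600 = 38100 m³/h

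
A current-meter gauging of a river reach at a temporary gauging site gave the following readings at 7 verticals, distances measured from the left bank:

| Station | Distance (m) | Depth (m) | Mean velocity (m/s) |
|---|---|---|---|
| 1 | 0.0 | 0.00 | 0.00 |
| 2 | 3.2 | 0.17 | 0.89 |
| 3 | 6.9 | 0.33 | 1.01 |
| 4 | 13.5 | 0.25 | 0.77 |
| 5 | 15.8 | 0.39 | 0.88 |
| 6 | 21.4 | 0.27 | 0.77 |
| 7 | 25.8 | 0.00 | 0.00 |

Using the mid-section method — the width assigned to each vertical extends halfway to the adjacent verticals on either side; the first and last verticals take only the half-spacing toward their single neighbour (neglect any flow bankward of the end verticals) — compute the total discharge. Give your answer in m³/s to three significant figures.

w_2 = (6.9 − 0.0)/2 = 3.45 m; q_2 = 0.89 × 0.17 × 3.45 = 0.5220 m³/s
w_3 = (13.5 − 3.2)/2 = 5.15 m; q_3 = 1.01 × 0.33 × 5.15 = 1.716 m³/s
w_4 = (15.8 − 6.9)/2 = 4.45 m; q_4 = 0.77 × 0.25 × 4.45 = 0.8566 m³/s
w_5 = (21.4 − 13.5)/2 = 3.95 m; q_5 = 0.88 × 0.39 × 3.95 = 1.356 m³/s
w_6 = (25.8 − 15.8)/2 = 5 m; q_6 = 0.77 × 0.27 × 5 = 1.040 m³/s
Stations 1, 7 contribute zero (depth or velocity is 0).
Q = Σ qᵢ = 5.490 m³/s

5.49 m³/s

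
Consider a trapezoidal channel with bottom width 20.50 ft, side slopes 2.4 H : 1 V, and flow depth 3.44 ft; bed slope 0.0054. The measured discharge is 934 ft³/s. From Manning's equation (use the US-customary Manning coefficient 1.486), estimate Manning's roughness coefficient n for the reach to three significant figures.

A = (b + z·y)·y = (20.50 + 2.4×3.44)×3.44 = 98.92 ft²
P = b + 2y√(1+z²) = 20.50 + 2×3.44×√(1+2.4²) = 38.39 ft
R = A/P = 98.92/38.39 = 2.577 ft
n = (1.486/Q)·A·R^(2/3)·S^(1/2) = (1.486/934) × 98.92 × 1.880 × 0.07348 = 0.02174

0.0217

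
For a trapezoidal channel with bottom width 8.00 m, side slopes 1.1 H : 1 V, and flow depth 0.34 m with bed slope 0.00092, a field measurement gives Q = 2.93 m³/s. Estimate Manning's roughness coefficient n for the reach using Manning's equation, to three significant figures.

A = (b + z·y)·y = (8.00 + 1.1×0.34)×0.34 = 2.847 m²
P = b + 2y√(1+z²) = 8.00 + 2×0.34×√(1+1.1²) = 9.011 m
R = A/P = 2.847/9.011 = 0.3160 m
n = (1/Q)·A·R^(2/3)·S^(1/2) = (1/2.93) × 2.847 × 0.4639 × 0.03033 = 0.01367

0.0137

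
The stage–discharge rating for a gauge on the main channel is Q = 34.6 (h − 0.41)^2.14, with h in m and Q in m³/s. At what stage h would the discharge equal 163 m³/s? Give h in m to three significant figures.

2.47 m

h − h₀ = (Q/C)^(1/b) = (163/34.6)^(1/2.14) = 2.063 m
h = 0.41 + 2.063 = 2.473 m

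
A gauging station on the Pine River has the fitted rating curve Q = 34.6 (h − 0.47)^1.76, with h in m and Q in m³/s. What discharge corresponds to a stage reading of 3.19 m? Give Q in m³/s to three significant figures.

201 m³/s

Q = 34.6 × (3.19 − 0.47)^1.76 = 34.6 × 2.72^1.76 = 201.3 m³/s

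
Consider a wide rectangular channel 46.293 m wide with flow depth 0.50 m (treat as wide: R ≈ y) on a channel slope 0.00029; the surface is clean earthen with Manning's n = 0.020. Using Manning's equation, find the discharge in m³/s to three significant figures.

12.4 m³/s

A = b·y = 46.293 × 0.50 = 23.15 m²
Wide channel: R ≈ y = 0.50 m
Q = (1/n)·A·R^(2/3)·S^(1/2) = (1/0.020) × 23.15 × 0.5000^(2/3) × 0.00029^(1/2) = 12.42 m³/s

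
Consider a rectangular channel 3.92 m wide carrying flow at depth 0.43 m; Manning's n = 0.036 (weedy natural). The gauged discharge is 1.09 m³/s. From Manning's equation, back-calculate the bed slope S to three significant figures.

0.00218

A = b·y = 3.92 × 0.43 = 1.686 m²
P = b + 2y = 3.92 + 2×0.43 = 4.780 m
R = A/P = 1.686/4.780 = 0.3526 m
S = (Q·n / (1·A·R^(2/3)))² = (1.09×0.036 / (1×1.686×0.4991))² = 0.002175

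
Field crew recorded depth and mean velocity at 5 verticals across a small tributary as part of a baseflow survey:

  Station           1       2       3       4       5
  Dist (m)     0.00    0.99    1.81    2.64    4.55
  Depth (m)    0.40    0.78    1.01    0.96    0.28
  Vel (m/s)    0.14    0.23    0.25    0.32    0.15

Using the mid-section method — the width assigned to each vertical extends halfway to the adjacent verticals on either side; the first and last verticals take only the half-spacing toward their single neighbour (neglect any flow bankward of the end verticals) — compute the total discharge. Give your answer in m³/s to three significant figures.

0.859 m³/s

w_1 = (0.99 − 0.00)/2 = 0.495 m; q_1 = 0.14 × 0.40 × 0.495 = 0.02772 m³/s
w_2 = (1.81 − 0.00)/2 = 0.905 m; q_2 = 0.23 × 0.78 × 0.905 = 0.1624 m³/s
w_3 = (2.64 − 0.99)/2 = 0.825 m; q_3 = 0.25 × 1.01 × 0.825 = 0.2083 m³/s
w_4 = (4.55 − 1.81)/2 = 1.37 m; q_4 = 0.32 × 0.96 × 1.37 = 0.4209 m³/s
w_5 = (4.55 − 2.64)/2 = 0.955 m; q_5 = 0.15 × 0.28 × 0.955 = 0.04011 m³/s
Q = Σ qᵢ = 0.8594 m³/s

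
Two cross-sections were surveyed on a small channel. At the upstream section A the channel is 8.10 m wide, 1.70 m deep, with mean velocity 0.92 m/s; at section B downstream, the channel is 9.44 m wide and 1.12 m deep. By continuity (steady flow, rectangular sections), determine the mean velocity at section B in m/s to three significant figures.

1.20 m/s

Q = A₁V₁ = (8.10×1.70) × 0.92 = 12.67 m³/s
A₂ = 9.44 × 1.12 = 10.57 m²
V₂ = Q/A₂ = 12.67/10.57 = 1.198 m/s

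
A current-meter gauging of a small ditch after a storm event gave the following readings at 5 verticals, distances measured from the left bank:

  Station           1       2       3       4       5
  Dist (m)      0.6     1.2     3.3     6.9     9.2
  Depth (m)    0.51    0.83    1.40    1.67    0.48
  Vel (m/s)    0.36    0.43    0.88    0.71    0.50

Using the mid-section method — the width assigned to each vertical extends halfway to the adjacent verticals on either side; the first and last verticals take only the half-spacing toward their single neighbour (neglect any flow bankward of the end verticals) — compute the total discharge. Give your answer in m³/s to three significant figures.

w_1 = (1.2 − 0.6)/2 = 0.3 m; q_1 = 0.36 × 0.51 × 0.3 = 0.05508 m³/s
w_2 = (3.3 − 0.6)/2 = 1.35 m; q_2 = 0.43 × 0.83 × 1.35 = 0.4818 m³/s
w_3 = (6.9 − 1.2)/2 = 2.85 m; q_3 = 0.88 × 1.40 × 2.85 = 3.511 m³/s
w_4 = (9.2 − 3.3)/2 = 2.95 m; q_4 = 0.71 × 1.67 × 2.95 = 3.498 m³/s
w_5 = (9.2 − 6.9)/2 = 1.15 m; q_5 = 0.50 × 0.48 × 1.15 = 0.2760 m³/s
Q = Σ qᵢ = 7.822 m³/s

7.82 m³/s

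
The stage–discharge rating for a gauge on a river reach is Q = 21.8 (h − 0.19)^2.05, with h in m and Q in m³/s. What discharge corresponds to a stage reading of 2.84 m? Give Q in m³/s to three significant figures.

161 m³/s

Q = 21.8 × (2.84 − 0.19)^2.05 = 21.8 × 2.65^2.05 = 160.7 m³/s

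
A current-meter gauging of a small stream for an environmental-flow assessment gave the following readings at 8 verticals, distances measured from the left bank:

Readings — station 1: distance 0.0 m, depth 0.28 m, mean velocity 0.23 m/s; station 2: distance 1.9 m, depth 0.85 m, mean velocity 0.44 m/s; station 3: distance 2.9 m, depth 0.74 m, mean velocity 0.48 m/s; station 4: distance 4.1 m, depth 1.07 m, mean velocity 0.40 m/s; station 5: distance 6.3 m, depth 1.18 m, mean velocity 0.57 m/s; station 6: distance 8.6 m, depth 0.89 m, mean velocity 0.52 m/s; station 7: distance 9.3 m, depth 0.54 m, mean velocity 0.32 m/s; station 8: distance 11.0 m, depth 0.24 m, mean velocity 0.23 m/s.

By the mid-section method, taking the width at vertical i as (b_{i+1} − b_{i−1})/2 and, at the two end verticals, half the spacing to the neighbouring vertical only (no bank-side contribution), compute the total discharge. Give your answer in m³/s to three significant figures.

w_1 = (1.9 − 0.0)/2 = 0.95 m; q_1 = 0.23 × 0.28 × 0.95 = 0.06118 m³/s
w_2 = (2.9 − 0.0)/2 = 1.45 m; q_2 = 0.44 × 0.85 × 1.45 = 0.5423 m³/s
w_3 = (4.1 − 1.9)/2 = 1.1 m; q_3 = 0.48 × 0.74 × 1.1 = 0.3907 m³/s
w_4 = (6.3 − 2.9)/2 = 1.7 m; q_4 = 0.40 × 1.07 × 1.7 = 0.7276 m³/s
w_5 = (8.6 − 4.1)/2 = 2.25 m; q_5 = 0.57 × 1.18 × 2.25 = 1.513 m³/s
w_6 = (9.3 − 6.3)/2 = 1.5 m; q_6 = 0.52 × 0.89 × 1.5 = 0.6942 m³/s
w_7 = (11.0 − 8.6)/2 = 1.2 m; q_7 = 0.32 × 0.54 × 1.2 = 0.2074 m³/s
w_8 = (11.0 − 9.3)/2 = 0.85 m; q_8 = 0.23 × 0.24 × 0.85 = 0.04692 m³/s
Q = Σ qᵢ = 4.184 m³/s

4.18 m³/s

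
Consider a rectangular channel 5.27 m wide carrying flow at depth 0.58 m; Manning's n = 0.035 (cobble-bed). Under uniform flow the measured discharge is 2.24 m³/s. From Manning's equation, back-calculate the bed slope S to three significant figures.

A = b·y = 5.27 × 0.58 = 3.057 m²
P = b + 2y = 5.27 + 2×0.58 = 6.430 m
R = A/P = 3.057/6.430 = 0.4754 m
S = (Q·n / (1·A·R^(2/3)))² = (2.24×0.035 / (1×3.057×0.6091))² = 0.001773

0.00177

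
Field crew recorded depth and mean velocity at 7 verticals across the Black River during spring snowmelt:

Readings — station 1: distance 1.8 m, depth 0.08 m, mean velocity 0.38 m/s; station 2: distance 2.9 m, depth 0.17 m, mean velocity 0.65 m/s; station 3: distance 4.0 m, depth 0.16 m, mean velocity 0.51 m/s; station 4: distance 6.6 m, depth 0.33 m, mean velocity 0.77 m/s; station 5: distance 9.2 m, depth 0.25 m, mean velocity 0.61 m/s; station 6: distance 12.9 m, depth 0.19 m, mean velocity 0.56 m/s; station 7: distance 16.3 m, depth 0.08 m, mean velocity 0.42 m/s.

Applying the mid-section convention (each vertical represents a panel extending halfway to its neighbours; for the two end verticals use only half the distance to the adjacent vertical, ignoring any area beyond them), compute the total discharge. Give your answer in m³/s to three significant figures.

w_1 = (2.9 − 1.8)/2 = 0.55 m; q_1 = 0.38 × 0.08 × 0.55 = 0.01672 m³/s
w_2 = (4.0 − 1.8)/2 = 1.1 m; q_2 = 0.65 × 0.17 × 1.1 = 0.1216 m³/s
w_3 = (6.6 − 2.9)/2 = 1.85 m; q_3 = 0.51 × 0.16 × 1.85 = 0.1510 m³/s
w_4 = (9.2 − 4.0)/2 = 2.6 m; q_4 = 0.77 × 0.33 × 2.6 = 0.6607 m³/s
w_5 = (12.9 − 6.6)/2 = 3.15 m; q_5 = 0.61 × 0.25 × 3.15 = 0.4804 m³/s
w_6 = (16.3 − 9.2)/2 = 3.55 m; q_6 = 0.56 × 0.19 × 3.55 = 0.3777 m³/s
w_7 = (16.3 − 12.9)/2 = 1.7 m; q_7 = 0.42 × 0.08 × 1.7 = 0.05712 m³/s
Q = Σ qᵢ = 1.865 m³/s

1.87 m³/s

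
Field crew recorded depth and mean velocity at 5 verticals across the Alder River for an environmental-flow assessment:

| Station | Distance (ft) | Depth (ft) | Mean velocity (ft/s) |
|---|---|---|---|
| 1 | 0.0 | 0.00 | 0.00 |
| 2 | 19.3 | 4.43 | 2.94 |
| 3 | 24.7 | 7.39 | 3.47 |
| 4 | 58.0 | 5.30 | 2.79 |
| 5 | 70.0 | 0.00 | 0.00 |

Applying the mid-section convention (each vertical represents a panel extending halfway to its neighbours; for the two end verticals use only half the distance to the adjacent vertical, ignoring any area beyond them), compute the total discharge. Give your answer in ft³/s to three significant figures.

992 ft³/s

w_2 = (24.7 − 0.0)/2 = 12.35 ft; q_2 = 2.94 × 4.43 × 12.35 = 160.8 ft³/s
w_3 = (58.0 − 19.3)/2 = 19.35 ft; q_3 = 3.47 × 7.39 × 19.35 = 496.2 ft³/s
w_4 = (70.0 − 24.7)/2 = 22.65 ft; q_4 = 2.79 × 5.30 × 22.65 = 334.9 ft³/s
Stations 1, 5 contribute zero (depth or velocity is 0).
Q = Σ qᵢ = 992.0 ft³/s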